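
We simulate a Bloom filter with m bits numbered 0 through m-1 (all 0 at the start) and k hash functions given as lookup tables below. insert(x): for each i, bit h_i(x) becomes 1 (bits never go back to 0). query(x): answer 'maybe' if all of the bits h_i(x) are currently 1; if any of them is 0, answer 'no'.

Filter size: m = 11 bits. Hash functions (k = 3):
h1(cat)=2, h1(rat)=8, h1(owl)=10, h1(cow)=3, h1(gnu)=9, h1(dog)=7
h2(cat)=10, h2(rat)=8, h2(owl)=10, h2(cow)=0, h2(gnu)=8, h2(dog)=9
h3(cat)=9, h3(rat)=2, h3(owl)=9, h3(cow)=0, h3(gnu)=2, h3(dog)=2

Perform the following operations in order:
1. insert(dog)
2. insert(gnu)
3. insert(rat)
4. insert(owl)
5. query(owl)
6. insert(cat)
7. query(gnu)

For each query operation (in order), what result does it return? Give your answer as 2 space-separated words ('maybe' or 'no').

Start: bits=00000000000
Op 1: insert dog -> sets bits 2 7 9 -> bits=00100001010
Op 2: insert gnu -> sets bits 2 8 9 -> bits=00100001110
Op 3: insert rat -> sets bits 2 8 -> bits=00100001110
Op 4: insert owl -> sets bits 9 10 -> bits=00100001111
Op 5: query owl -> checks bit9=1, bit10=1 (all 1) -> maybe
Op 6: insert cat -> sets bits 2 9 10 -> bits=00100001111
Op 7: query gnu -> checks bit2=1, bit8=1, bit9=1 (all 1) -> maybe
Query results in order: maybe maybe

Answer: maybe maybe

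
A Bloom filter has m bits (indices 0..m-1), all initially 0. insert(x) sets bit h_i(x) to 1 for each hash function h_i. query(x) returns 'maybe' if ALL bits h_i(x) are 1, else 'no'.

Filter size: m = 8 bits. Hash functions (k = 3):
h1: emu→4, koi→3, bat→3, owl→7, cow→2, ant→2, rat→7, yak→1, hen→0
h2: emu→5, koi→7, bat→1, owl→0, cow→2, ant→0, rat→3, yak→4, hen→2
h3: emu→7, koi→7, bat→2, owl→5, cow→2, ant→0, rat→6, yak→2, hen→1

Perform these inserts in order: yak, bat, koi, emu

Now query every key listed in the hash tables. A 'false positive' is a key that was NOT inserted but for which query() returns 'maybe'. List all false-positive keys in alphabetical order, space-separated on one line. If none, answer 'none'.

Answer: cow

Derivation:
Start: bits=00000000
After insert 'yak': sets bits 1 2 4 -> bits=01101000
After insert 'bat': sets bits 1 2 3 -> bits=01111000
After insert 'koi': sets bits 3 7 -> bits=01111001
After insert 'emu': sets bits 4 5 7 -> bits=01111101
Not inserted: ant cow hen owl rat — query each against bits=01111101:
query ant: checks bit0=0, bit2=1 (has a 0) -> no => not a false positive
query cow: checks bit2=1 (all 1) -> maybe => FALSE POSITIVE
query hen: checks bit0=0, bit1=1, bit2=1 (has a 0) -> no => not a false positive
query owl: checks bit0=0, bit5=1, bit7=1 (has a 0) -> no => not a false positive
query rat: checks bit3=1, bit6=0, bit7=1 (has a 0) -> no => not a false positive
False positives (alphabetical): cow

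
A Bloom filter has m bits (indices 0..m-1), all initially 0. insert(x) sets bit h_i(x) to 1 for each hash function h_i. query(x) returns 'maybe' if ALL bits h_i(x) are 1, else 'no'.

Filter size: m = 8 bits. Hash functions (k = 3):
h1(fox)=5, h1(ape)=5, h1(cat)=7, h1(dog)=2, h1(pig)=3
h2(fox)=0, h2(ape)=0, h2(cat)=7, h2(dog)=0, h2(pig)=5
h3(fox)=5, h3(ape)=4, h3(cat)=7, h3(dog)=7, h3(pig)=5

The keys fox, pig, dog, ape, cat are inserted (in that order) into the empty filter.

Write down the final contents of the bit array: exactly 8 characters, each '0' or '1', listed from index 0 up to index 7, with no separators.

Answer: 10111101

Derivation:
Start: bits=00000000
After insert 'fox': sets bits 0 5 -> bits=10000100
After insert 'pig': sets bits 3 5 -> bits=10010100
After insert 'dog': sets bits 0 2 7 -> bits=10110101
After insert 'ape': sets bits 0 4 5 -> bits=10111101
After insert 'cat': sets bits 7 -> bits=10111101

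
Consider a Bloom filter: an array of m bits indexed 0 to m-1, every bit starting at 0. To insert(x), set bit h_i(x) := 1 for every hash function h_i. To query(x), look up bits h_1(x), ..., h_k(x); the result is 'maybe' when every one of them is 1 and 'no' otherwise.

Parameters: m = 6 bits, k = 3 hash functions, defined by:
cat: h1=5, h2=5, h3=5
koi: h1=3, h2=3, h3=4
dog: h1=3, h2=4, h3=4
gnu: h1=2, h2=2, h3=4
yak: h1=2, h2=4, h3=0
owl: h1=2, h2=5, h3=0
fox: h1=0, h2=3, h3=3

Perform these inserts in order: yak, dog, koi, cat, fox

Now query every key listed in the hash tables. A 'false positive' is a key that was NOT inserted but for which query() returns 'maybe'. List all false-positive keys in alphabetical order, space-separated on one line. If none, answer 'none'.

Answer: gnu owl

Derivation:
Start: bits=000000
After insert 'yak': sets bits 0 2 4 -> bits=101010
After insert 'dog': sets bits 3 4 -> bits=101110
After insert 'koi': sets bits 3 4 -> bits=101110
After insert 'cat': sets bits 5 -> bits=101111
After insert 'fox': sets bits 0 3 -> bits=101111
Not inserted: gnu owl — query each against bits=101111:
query gnu: checks bit2=1, bit4=1 (all 1) -> maybe => FALSE POSITIVE
query owl: checks bit0=1, bit2=1, bit5=1 (all 1) -> maybe => FALSE POSITIVE
False positives (alphabetical): gnu owl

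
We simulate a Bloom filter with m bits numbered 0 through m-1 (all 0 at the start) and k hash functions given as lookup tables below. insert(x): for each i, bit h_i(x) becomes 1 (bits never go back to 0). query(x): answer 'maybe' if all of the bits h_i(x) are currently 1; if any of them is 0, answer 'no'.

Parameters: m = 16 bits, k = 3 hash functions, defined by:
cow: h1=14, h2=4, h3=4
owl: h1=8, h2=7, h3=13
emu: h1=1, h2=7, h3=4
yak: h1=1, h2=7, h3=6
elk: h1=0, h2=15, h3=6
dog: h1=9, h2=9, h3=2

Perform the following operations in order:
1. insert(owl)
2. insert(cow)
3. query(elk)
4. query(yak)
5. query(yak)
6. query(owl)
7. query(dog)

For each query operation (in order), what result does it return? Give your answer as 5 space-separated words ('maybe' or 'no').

Answer: no no no maybe no

Derivation:
Start: bits=0000000000000000
Op 1: insert owl -> sets bits 7 8 13 -> bits=0000000110000100
Op 2: insert cow -> sets bits 4 14 -> bits=0000100110000110
Op 3: query elk -> checks bit0=0, bit6=0, bit15=0 (has a 0) -> no
Op 4: query yak -> checks bit1=0, bit6=0, bit7=1 (has a 0) -> no
Op 5: query yak -> checks bit1=0, bit6=0, bit7=1 (has a 0) -> no
Op 6: query owl -> checks bit7=1, bit8=1, bit13=1 (all 1) -> maybe
Op 7: query dog -> checks bit2=0, bit9=0 (has a 0) -> no
Query results in order: no no no maybe no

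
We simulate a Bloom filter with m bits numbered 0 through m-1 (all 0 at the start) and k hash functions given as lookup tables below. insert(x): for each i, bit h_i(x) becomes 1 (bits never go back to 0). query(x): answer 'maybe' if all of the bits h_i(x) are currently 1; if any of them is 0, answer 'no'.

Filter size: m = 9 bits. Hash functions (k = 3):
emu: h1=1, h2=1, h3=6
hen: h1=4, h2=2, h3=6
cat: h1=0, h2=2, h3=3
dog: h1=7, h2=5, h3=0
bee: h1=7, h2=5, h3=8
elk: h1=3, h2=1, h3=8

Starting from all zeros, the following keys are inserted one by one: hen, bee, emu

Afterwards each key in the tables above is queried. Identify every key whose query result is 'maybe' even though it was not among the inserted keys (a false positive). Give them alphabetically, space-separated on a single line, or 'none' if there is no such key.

Start: bits=000000000
After insert 'hen': sets bits 2 4 6 -> bits=001010100
After insert 'bee': sets bits 5 7 8 -> bits=001011111
After insert 'emu': sets bits 1 6 -> bits=011011111
Not inserted: cat dog elk — query each against bits=011011111:
query cat: checks bit0=0, bit2=1, bit3=0 (has a 0) -> no => not a false positive
query dog: checks bit0=0, bit5=1, bit7=1 (has a 0) -> no => not a false positive
query elk: checks bit1=1, bit3=0, bit8=1 (has a 0) -> no => not a false positive
False positives (alphabetical): none

Answer: none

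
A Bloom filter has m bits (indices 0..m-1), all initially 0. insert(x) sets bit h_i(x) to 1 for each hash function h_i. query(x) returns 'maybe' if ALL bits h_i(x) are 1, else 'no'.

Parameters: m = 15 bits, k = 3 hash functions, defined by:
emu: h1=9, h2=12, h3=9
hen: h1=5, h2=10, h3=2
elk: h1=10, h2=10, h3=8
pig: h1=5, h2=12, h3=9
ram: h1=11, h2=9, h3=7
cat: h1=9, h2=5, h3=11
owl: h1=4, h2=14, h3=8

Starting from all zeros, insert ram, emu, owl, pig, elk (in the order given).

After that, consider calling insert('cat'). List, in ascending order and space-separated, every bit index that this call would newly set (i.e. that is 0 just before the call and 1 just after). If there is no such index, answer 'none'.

Answer: none

Derivation:
Start: bits=000000000000000
After insert 'ram': sets bits 7 9 11 -> bits=000000010101000
After insert 'emu': sets bits 9 12 -> bits=000000010101100
After insert 'owl': sets bits 4 8 14 -> bits=000010011101101
After insert 'pig': sets bits 5 9 12 -> bits=000011011101101
After insert 'elk': sets bits 8 10 -> bits=000011011111101
insert 'cat' would touch bits 5 9 11; currently bit5=1, bit9=1, bit11=1
Bits that are 0 among those (would change 0->1): none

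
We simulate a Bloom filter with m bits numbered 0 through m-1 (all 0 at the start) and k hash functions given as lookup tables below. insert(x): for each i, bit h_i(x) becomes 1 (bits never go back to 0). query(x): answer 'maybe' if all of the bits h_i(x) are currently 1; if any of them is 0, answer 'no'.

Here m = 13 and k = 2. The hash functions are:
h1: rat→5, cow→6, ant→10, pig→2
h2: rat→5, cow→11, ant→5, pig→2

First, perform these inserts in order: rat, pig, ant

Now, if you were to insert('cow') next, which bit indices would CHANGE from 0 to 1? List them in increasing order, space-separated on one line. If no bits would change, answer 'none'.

Answer: 6 11

Derivation:
Start: bits=0000000000000
After insert 'rat': sets bits 5 -> bits=0000010000000
After insert 'pig': sets bits 2 -> bits=0010010000000
After insert 'ant': sets bits 5 10 -> bits=0010010000100
insert 'cow' would touch bits 6 11; currently bit6=0, bit11=0
Bits that are 0 among those (would change 0->1): 6 11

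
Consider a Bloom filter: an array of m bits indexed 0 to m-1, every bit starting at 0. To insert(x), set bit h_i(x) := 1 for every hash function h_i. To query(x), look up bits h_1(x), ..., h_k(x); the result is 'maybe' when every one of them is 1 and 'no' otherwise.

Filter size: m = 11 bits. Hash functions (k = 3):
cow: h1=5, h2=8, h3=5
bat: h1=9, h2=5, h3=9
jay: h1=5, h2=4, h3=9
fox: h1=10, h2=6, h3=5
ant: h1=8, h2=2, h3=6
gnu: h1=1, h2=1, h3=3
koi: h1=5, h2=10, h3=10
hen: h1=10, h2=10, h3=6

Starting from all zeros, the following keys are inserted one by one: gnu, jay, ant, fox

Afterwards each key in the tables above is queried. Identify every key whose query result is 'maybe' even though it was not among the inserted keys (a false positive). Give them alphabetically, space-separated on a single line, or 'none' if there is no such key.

Start: bits=00000000000
After insert 'gnu': sets bits 1 3 -> bits=01010000000
After insert 'jay': sets bits 4 5 9 -> bits=01011100010
After insert 'ant': sets bits 2 6 8 -> bits=01111110110
After insert 'fox': sets bits 5 6 10 -> bits=01111110111
Not inserted: bat cow hen koi — query each against bits=01111110111:
query bat: checks bit5=1, bit9=1 (all 1) -> maybe => FALSE POSITIVE
query cow: checks bit5=1, bit8=1 (all 1) -> maybe => FALSE POSITIVE
query hen: checks bit6=1, bit10=1 (all 1) -> maybe => FALSE POSITIVE
query koi: checks bit5=1, bit10=1 (all 1) -> maybe => FALSE POSITIVE
False positives (alphabetical): bat cow hen koi

Answer: bat cow hen koi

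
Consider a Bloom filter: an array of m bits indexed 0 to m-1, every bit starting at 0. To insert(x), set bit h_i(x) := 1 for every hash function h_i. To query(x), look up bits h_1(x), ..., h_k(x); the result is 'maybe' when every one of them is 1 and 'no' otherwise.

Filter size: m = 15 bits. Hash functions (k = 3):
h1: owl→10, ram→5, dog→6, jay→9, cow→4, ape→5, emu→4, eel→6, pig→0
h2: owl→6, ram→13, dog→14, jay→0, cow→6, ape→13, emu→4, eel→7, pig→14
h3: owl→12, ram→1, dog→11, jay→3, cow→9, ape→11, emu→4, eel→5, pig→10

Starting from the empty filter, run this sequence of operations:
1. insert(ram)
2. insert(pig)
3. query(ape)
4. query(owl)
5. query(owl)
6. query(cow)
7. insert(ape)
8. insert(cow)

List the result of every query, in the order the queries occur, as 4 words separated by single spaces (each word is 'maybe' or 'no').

Start: bits=000000000000000
Op 1: insert ram -> sets bits 1 5 13 -> bits=010001000000010
Op 2: insert pig -> sets bits 0 10 14 -> bits=110001000010011
Op 3: query ape -> checks bit5=1, bit11=0, bit13=1 (has a 0) -> no
Op 4: query owl -> checks bit6=0, bit10=1, bit12=0 (has a 0) -> no
Op 5: query owl -> checks bit6=0, bit10=1, bit12=0 (has a 0) -> no
Op 6: query cow -> checks bit4=0, bit6=0, bit9=0 (has a 0) -> no
Op 7: insert ape -> sets bits 5 11 13 -> bits=110001000011011
Op 8: insert cow -> sets bits 4 6 9 -> bits=110011100111011
Query results in order: no no no no

Answer: no no no no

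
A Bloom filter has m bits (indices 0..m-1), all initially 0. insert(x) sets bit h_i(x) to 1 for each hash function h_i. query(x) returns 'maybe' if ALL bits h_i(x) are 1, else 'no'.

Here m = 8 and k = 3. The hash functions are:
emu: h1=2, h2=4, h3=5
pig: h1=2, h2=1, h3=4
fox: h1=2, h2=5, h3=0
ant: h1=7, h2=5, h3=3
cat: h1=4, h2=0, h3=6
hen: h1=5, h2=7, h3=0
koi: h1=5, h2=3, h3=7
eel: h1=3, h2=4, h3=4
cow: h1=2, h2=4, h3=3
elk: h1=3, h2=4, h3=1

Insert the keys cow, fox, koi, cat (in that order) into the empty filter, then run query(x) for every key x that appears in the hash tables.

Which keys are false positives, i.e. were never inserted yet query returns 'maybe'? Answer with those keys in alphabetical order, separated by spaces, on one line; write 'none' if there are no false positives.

Start: bits=00000000
After insert 'cow': sets bits 2 3 4 -> bits=00111000
After insert 'fox': sets bits 0 2 5 -> bits=10111100
After insert 'koi': sets bits 3 5 7 -> bits=10111101
After insert 'cat': sets bits 0 4 6 -> bits=10111111
Not inserted: ant eel elk emu hen pig — query each against bits=10111111:
query ant: checks bit3=1, bit5=1, bit7=1 (all 1) -> maybe => FALSE POSITIVE
query eel: checks bit3=1, bit4=1 (all 1) -> maybe => FALSE POSITIVE
query elk: checks bit1=0, bit3=1, bit4=1 (has a 0) -> no => not a false positive
query emu: checks bit2=1, bit4=1, bit5=1 (all 1) -> maybe => FALSE POSITIVE
query hen: checks bit0=1, bit5=1, bit7=1 (all 1) -> maybe => FALSE POSITIVE
query pig: checks bit1=0, bit2=1, bit4=1 (has a 0) -> no => not a false positive
False positives (alphabetical): ant eel emu hen

Answer: ant eel emu hen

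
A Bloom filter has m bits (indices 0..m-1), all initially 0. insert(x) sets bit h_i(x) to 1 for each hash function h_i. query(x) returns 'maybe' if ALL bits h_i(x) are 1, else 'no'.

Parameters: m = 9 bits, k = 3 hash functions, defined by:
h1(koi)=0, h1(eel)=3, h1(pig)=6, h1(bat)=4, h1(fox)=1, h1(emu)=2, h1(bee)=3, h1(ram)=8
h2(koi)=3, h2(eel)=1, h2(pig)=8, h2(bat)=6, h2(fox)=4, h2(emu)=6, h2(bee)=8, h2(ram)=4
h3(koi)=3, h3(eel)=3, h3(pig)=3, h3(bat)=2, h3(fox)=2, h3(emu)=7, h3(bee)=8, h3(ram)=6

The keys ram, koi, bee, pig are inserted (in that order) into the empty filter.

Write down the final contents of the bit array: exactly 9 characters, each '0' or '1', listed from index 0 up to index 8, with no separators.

Answer: 100110101

Derivation:
Start: bits=000000000
After insert 'ram': sets bits 4 6 8 -> bits=000010101
After insert 'koi': sets bits 0 3 -> bits=100110101
After insert 'bee': sets bits 3 8 -> bits=100110101
After insert 'pig': sets bits 3 6 8 -> bits=100110101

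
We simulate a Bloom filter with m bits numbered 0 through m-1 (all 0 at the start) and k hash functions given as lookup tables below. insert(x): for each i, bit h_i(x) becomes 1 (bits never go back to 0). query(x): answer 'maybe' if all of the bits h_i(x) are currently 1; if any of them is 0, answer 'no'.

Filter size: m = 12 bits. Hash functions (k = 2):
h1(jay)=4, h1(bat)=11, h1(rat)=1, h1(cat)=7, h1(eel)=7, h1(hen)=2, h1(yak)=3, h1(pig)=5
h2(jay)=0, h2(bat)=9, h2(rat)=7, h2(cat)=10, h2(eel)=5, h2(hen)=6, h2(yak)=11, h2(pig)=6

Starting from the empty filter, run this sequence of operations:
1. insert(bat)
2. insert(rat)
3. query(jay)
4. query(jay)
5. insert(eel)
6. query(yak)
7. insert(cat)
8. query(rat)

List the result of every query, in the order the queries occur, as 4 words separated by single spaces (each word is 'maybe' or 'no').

Start: bits=000000000000
Op 1: insert bat -> sets bits 9 11 -> bits=000000000101
Op 2: insert rat -> sets bits 1 7 -> bits=010000010101
Op 3: query jay -> checks bit0=0, bit4=0 (has a 0) -> no
Op 4: query jay -> checks bit0=0, bit4=0 (has a 0) -> no
Op 5: insert eel -> sets bits 5 7 -> bits=010001010101
Op 6: query yak -> checks bit3=0, bit11=1 (has a 0) -> no
Op 7: insert cat -> sets bits 7 10 -> bits=010001010111
Op 8: query rat -> checks bit1=1, bit7=1 (all 1) -> maybe
Query results in order: no no no maybe

Answer: no no no maybe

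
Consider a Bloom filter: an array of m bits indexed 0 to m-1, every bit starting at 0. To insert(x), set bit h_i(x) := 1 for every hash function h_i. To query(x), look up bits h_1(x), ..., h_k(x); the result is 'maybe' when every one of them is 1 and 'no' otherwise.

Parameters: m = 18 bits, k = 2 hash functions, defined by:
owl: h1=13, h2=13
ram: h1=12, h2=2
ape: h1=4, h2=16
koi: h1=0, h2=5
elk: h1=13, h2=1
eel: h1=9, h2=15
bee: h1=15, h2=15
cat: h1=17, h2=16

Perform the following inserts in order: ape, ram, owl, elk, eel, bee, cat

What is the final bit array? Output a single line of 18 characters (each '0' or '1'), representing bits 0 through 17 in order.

Start: bits=000000000000000000
After insert 'ape': sets bits 4 16 -> bits=000010000000000010
After insert 'ram': sets bits 2 12 -> bits=001010000000100010
After insert 'owl': sets bits 13 -> bits=001010000000110010
After insert 'elk': sets bits 1 13 -> bits=011010000000110010
After insert 'eel': sets bits 9 15 -> bits=011010000100110110
After insert 'bee': sets bits 15 -> bits=011010000100110110
After insert 'cat': sets bits 16 17 -> bits=011010000100110111

Answer: 011010000100110111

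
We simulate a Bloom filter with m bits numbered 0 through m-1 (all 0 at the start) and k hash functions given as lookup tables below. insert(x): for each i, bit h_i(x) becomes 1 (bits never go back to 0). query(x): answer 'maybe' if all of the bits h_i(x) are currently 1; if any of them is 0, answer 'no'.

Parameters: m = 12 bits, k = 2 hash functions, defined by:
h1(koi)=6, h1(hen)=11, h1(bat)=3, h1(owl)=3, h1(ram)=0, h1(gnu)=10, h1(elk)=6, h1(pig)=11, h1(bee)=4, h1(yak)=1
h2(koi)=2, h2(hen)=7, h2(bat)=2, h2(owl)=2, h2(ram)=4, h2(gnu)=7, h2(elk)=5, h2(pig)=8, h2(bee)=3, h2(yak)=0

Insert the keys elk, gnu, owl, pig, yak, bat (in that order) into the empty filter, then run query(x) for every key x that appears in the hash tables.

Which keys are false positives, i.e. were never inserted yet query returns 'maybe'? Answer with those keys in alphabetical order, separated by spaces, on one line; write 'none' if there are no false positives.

Answer: hen koi

Derivation:
Start: bits=000000000000
After insert 'elk': sets bits 5 6 -> bits=000001100000
After insert 'gnu': sets bits 7 10 -> bits=000001110010
After insert 'owl': sets bits 2 3 -> bits=001101110010
After insert 'pig': sets bits 8 11 -> bits=001101111011
After insert 'yak': sets bits 0 1 -> bits=111101111011
After insert 'bat': sets bits 2 3 -> bits=111101111011
Not inserted: bee hen koi ram — query each against bits=111101111011:
query bee: checks bit3=1, bit4=0 (has a 0) -> no => not a false positive
query hen: checks bit7=1, bit11=1 (all 1) -> maybe => FALSE POSITIVE
query koi: checks bit2=1, bit6=1 (all 1) -> maybe => FALSE POSITIVE
query ram: checks bit0=1, bit4=0 (has a 0) -> no => not a false positive
False positives (alphabetical): hen koi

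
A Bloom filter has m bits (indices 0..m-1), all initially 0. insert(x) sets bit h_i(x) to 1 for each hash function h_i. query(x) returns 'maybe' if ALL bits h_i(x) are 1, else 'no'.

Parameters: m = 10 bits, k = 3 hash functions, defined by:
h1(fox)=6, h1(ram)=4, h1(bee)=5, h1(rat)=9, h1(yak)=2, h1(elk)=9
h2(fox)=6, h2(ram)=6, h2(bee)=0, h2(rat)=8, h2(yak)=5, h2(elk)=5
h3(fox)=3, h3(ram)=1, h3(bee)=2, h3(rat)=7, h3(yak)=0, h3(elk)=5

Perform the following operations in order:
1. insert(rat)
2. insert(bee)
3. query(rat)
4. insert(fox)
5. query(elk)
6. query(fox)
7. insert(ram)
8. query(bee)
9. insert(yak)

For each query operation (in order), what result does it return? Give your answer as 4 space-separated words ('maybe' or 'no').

Start: bits=0000000000
Op 1: insert rat -> sets bits 7 8 9 -> bits=0000000111
Op 2: insert bee -> sets bits 0 2 5 -> bits=1010010111
Op 3: query rat -> checks bit7=1, bit8=1, bit9=1 (all 1) -> maybe
Op 4: insert fox -> sets bits 3 6 -> bits=1011011111
Op 5: query elk -> checks bit5=1, bit9=1 (all 1) -> maybe
Op 6: query fox -> checks bit3=1, bit6=1 (all 1) -> maybe
Op 7: insert ram -> sets bits 1 4 6 -> bits=1111111111
Op 8: query bee -> checks bit0=1, bit2=1, bit5=1 (all 1) -> maybe
Op 9: insert yak -> sets bits 0 2 5 -> bits=1111111111
Query results in order: maybe maybe maybe maybe

Answer: maybe maybe maybe maybe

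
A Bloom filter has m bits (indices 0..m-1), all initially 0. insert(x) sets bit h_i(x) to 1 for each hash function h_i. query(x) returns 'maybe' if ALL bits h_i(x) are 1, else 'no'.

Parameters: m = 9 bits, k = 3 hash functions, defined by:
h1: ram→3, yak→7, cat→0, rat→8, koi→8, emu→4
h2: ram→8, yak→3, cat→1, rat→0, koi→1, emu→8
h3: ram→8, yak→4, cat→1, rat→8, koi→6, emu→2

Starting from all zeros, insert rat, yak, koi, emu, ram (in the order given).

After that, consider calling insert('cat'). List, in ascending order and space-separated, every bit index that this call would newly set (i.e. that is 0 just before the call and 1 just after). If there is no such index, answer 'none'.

Answer: none

Derivation:
Start: bits=000000000
After insert 'rat': sets bits 0 8 -> bits=100000001
After insert 'yak': sets bits 3 4 7 -> bits=100110011
After insert 'koi': sets bits 1 6 8 -> bits=110110111
After insert 'emu': sets bits 2 4 8 -> bits=111110111
After insert 'ram': sets bits 3 8 -> bits=111110111
insert 'cat' would touch bits 0 1; currently bit0=1, bit1=1
Bits that are 0 among those (would change 0->1): none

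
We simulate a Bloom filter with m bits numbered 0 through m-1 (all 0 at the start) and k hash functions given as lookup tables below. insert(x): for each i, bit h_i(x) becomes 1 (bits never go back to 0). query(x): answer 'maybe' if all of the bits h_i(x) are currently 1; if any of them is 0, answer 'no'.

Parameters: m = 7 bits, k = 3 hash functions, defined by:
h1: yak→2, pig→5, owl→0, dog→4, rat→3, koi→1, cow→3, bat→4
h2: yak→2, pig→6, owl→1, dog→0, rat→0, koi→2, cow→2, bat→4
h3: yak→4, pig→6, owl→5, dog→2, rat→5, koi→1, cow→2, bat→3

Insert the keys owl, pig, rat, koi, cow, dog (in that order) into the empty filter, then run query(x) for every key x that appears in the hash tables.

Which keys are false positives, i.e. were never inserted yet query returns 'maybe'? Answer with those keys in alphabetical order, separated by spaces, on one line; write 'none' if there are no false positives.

Start: bits=0000000
After insert 'owl': sets bits 0 1 5 -> bits=1100010
After insert 'pig': sets bits 5 6 -> bits=1100011
After insert 'rat': sets bits 0 3 5 -> bits=1101011
After insert 'koi': sets bits 1 2 -> bits=1111011
After insert 'cow': sets bits 2 3 -> bits=1111011
After insert 'dog': sets bits 0 2 4 -> bits=1111111
Not inserted: bat yak — query each against bits=1111111:
query bat: checks bit3=1, bit4=1 (all 1) -> maybe => FALSE POSITIVE
query yak: checks bit2=1, bit4=1 (all 1) -> maybe => FALSE POSITIVE
False positives (alphabetical): bat yak

Answer: bat yak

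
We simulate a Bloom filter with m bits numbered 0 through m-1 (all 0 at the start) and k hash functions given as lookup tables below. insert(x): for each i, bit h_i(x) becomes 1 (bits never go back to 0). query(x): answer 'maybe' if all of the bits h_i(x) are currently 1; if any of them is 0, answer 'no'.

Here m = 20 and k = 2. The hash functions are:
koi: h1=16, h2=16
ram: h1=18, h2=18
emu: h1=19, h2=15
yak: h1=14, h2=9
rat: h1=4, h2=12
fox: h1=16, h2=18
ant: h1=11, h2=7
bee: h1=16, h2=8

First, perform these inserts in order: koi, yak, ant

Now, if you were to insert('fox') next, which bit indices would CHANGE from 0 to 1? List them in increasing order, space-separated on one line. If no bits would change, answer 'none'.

Start: bits=00000000000000000000
After insert 'koi': sets bits 16 -> bits=00000000000000001000
After insert 'yak': sets bits 9 14 -> bits=00000000010000101000
After insert 'ant': sets bits 7 11 -> bits=00000001010100101000
insert 'fox' would touch bits 16 18; currently bit16=1, bit18=0
Bits that are 0 among those (would change 0->1): 18

Answer: 18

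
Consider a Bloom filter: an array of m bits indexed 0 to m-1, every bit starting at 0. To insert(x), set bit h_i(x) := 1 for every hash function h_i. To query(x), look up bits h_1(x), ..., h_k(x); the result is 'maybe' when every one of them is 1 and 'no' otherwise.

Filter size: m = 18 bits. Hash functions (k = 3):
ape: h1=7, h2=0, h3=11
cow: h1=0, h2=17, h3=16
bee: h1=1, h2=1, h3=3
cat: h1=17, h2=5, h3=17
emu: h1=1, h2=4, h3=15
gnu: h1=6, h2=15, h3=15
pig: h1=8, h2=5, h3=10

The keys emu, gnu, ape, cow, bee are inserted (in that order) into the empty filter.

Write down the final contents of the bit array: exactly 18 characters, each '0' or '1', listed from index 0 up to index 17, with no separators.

Start: bits=000000000000000000
After insert 'emu': sets bits 1 4 15 -> bits=010010000000000100
After insert 'gnu': sets bits 6 15 -> bits=010010100000000100
After insert 'ape': sets bits 0 7 11 -> bits=110010110001000100
After insert 'cow': sets bits 0 16 17 -> bits=110010110001000111
After insert 'bee': sets bits 1 3 -> bits=110110110001000111

Answer: 110110110001000111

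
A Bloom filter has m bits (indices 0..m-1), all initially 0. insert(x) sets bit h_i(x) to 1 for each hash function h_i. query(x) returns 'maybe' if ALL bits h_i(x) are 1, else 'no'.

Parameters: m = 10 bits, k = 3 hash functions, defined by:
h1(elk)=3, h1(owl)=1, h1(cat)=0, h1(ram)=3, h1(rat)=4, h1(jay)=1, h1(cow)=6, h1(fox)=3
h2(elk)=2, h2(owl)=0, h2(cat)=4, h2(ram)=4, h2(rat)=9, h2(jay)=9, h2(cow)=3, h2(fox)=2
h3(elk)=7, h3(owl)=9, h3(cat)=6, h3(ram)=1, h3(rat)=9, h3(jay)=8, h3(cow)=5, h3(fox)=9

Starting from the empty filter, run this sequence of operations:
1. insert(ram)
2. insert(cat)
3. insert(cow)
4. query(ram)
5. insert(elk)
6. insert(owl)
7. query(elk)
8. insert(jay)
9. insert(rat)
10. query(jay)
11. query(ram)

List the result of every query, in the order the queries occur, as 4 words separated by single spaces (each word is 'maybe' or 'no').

Start: bits=0000000000
Op 1: insert ram -> sets bits 1 3 4 -> bits=0101100000
Op 2: insert cat -> sets bits 0 4 6 -> bits=1101101000
Op 3: insert cow -> sets bits 3 5 6 -> bits=1101111000
Op 4: query ram -> checks bit1=1, bit3=1, bit4=1 (all 1) -> maybe
Op 5: insert elk -> sets bits 2 3 7 -> bits=1111111100
Op 6: insert owl -> sets bits 0 1 9 -> bits=1111111101
Op 7: query elk -> checks bit2=1, bit3=1, bit7=1 (all 1) -> maybe
Op 8: insert jay -> sets bits 1 8 9 -> bits=1111111111
Op 9: insert rat -> sets bits 4 9 -> bits=1111111111
Op 10: query jay -> checks bit1=1, bit8=1, bit9=1 (all 1) -> maybe
Op 11: query ram -> checks bit1=1, bit3=1, bit4=1 (all 1) -> maybe
Query results in order: maybe maybe maybe maybe

Answer: maybe maybe maybe maybe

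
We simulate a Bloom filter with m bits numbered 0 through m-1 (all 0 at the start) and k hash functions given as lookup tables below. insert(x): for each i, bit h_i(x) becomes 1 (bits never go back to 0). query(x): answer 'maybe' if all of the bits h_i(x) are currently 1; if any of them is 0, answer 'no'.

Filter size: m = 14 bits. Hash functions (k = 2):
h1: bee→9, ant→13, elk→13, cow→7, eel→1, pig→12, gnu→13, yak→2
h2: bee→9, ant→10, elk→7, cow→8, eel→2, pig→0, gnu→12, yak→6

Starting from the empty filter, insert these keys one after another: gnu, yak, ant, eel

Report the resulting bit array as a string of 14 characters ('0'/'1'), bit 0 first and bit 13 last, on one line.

Start: bits=00000000000000
After insert 'gnu': sets bits 12 13 -> bits=00000000000011
After insert 'yak': sets bits 2 6 -> bits=00100010000011
After insert 'ant': sets bits 10 13 -> bits=00100010001011
After insert 'eel': sets bits 1 2 -> bits=01100010001011

Answer: 01100010001011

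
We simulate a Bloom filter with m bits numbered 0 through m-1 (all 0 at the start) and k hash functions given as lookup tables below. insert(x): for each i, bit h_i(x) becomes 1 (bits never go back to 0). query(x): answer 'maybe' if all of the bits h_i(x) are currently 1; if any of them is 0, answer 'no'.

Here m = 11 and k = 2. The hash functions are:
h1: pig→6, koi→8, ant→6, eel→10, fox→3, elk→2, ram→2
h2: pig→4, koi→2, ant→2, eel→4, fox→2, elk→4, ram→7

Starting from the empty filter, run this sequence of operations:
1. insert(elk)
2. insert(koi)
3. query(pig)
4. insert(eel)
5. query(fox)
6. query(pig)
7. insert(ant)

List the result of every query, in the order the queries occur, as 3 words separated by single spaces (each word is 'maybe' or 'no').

Start: bits=00000000000
Op 1: insert elk -> sets bits 2 4 -> bits=00101000000
Op 2: insert koi -> sets bits 2 8 -> bits=00101000100
Op 3: query pig -> checks bit4=1, bit6=0 (has a 0) -> no
Op 4: insert eel -> sets bits 4 10 -> bits=00101000101
Op 5: query fox -> checks bit2=1, bit3=0 (has a 0) -> no
Op 6: query pig -> checks bit4=1, bit6=0 (has a 0) -> no
Op 7: insert ant -> sets bits 2 6 -> bits=00101010101
Query results in order: no no no

Answer: no no no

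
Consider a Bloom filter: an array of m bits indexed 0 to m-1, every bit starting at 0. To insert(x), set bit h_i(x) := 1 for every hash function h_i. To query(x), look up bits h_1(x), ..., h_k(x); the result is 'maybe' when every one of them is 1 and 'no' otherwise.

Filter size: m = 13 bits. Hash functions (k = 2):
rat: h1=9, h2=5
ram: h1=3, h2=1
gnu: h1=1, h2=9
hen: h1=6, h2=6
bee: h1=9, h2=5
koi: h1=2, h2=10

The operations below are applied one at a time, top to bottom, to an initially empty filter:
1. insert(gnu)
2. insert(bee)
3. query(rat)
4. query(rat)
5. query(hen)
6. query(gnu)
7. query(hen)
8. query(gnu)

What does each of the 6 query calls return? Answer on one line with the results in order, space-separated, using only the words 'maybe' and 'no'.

Start: bits=0000000000000
Op 1: insert gnu -> sets bits 1 9 -> bits=0100000001000
Op 2: insert bee -> sets bits 5 9 -> bits=0100010001000
Op 3: query rat -> checks bit5=1, bit9=1 (all 1) -> maybe
Op 4: query rat -> checks bit5=1, bit9=1 (all 1) -> maybe
Op 5: query hen -> checks bit6=0 (has a 0) -> no
Op 6: query gnu -> checks bit1=1, bit9=1 (all 1) -> maybe
Op 7: query hen -> checks bit6=0 (has a 0) -> no
Op 8: query gnu -> checks bit1=1, bit9=1 (all 1) -> maybe
Query results in order: maybe maybe no maybe no maybe

Answer: maybe maybe no maybe no maybe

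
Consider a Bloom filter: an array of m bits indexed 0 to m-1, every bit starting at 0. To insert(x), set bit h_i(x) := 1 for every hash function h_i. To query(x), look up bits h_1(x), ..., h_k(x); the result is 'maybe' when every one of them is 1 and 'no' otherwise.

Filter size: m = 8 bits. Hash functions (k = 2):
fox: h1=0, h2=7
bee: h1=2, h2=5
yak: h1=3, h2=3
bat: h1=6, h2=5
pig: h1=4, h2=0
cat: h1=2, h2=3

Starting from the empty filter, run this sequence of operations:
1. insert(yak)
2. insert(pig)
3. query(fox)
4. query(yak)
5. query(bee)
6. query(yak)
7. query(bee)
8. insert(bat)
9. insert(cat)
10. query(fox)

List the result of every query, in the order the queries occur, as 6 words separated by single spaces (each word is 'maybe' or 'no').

Answer: no maybe no maybe no no

Derivation:
Start: bits=00000000
Op 1: insert yak -> sets bits 3 -> bits=00010000
Op 2: insert pig -> sets bits 0 4 -> bits=10011000
Op 3: query fox -> checks bit0=1, bit7=0 (has a 0) -> no
Op 4: query yak -> checks bit3=1 (all 1) -> maybe
Op 5: query bee -> checks bit2=0, bit5=0 (has a 0) -> no
Op 6: query yak -> checks bit3=1 (all 1) -> maybe
Op 7: query bee -> checks bit2=0, bit5=0 (has a 0) -> no
Op 8: insert bat -> sets bits 5 6 -> bits=10011110
Op 9: insert cat -> sets bits 2 3 -> bits=10111110
Op 10: query fox -> checks bit0=1, bit7=0 (has a 0) -> no
Query results in order: no maybe no maybe no no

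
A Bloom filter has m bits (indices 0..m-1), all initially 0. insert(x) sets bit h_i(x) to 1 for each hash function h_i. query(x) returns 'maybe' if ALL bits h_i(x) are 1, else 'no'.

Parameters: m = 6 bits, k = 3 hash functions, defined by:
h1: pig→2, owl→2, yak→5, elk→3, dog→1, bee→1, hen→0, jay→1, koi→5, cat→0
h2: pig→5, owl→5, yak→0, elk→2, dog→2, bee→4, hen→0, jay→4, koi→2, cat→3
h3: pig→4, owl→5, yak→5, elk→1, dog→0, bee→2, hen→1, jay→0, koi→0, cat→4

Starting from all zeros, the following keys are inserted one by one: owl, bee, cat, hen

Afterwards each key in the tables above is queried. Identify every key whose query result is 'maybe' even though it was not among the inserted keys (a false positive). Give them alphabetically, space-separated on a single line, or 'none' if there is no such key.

Answer: dog elk jay koi pig yak

Derivation:
Start: bits=000000
After insert 'owl': sets bits 2 5 -> bits=001001
After insert 'bee': sets bits 1 2 4 -> bits=011011
After insert 'cat': sets bits 0 3 4 -> bits=111111
After insert 'hen': sets bits 0 1 -> bits=111111
Not inserted: dog elk jay koi pig yak — query each against bits=111111:
query dog: checks bit0=1, bit1=1, bit2=1 (all 1) -> maybe => FALSE POSITIVE
query elk: checks bit1=1, bit2=1, bit3=1 (all 1) -> maybe => FALSE POSITIVE
query jay: checks bit0=1, bit1=1, bit4=1 (all 1) -> maybe => FALSE POSITIVE
query koi: checks bit0=1, bit2=1, bit5=1 (all 1) -> maybe => FALSE POSITIVE
query pig: checks bit2=1, bit4=1, bit5=1 (all 1) -> maybe => FALSE POSITIVE
query yak: checks bit0=1, bit5=1 (all 1) -> maybe => FALSE POSITIVE
False positives (alphabetical): dog elk jay koi pig yak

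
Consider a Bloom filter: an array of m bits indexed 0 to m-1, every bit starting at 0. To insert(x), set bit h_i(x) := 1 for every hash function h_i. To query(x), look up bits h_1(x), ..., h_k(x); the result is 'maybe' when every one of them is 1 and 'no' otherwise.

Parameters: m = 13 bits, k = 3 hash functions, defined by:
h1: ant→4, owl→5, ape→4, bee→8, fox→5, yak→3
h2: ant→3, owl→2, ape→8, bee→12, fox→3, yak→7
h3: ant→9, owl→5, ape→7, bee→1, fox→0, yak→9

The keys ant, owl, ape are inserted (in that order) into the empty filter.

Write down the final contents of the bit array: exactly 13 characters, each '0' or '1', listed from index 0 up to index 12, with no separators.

Start: bits=0000000000000
After insert 'ant': sets bits 3 4 9 -> bits=0001100001000
After insert 'owl': sets bits 2 5 -> bits=0011110001000
After insert 'ape': sets bits 4 7 8 -> bits=0011110111000

Answer: 0011110111000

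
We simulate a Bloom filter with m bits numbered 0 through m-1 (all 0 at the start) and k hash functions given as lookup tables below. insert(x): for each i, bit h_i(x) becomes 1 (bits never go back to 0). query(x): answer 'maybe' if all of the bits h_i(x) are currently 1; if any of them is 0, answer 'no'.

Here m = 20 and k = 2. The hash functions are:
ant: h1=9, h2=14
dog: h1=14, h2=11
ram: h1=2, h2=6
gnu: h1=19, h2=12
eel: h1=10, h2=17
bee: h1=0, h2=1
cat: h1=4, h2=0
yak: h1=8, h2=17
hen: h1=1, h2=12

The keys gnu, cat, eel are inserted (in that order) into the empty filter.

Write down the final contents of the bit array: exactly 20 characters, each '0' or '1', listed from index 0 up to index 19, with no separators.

Answer: 10001000001010000101

Derivation:
Start: bits=00000000000000000000
After insert 'gnu': sets bits 12 19 -> bits=00000000000010000001
After insert 'cat': sets bits 0 4 -> bits=10001000000010000001
After insert 'eel': sets bits 10 17 -> bits=10001000001010000101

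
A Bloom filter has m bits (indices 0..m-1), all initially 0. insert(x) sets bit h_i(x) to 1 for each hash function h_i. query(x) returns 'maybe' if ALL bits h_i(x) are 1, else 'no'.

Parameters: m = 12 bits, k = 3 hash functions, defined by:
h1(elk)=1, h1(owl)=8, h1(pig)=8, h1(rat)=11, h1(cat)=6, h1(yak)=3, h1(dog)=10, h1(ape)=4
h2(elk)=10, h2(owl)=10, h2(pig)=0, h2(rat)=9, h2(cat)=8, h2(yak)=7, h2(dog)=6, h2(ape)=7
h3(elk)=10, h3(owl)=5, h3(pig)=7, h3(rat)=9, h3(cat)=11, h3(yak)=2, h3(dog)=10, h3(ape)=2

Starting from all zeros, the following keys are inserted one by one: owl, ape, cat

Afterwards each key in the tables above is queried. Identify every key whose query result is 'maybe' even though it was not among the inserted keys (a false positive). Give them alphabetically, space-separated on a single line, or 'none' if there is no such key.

Start: bits=000000000000
After insert 'owl': sets bits 5 8 10 -> bits=000001001010
After insert 'ape': sets bits 2 4 7 -> bits=001011011010
After insert 'cat': sets bits 6 8 11 -> bits=001011111011
Not inserted: dog elk pig rat yak — query each against bits=001011111011:
query dog: checks bit6=1, bit10=1 (all 1) -> maybe => FALSE POSITIVE
query elk: checks bit1=0, bit10=1 (has a 0) -> no => not a false positive
query pig: checks bit0=0, bit7=1, bit8=1 (has a 0) -> no => not a false positive
query rat: checks bit9=0, bit11=1 (has a 0) -> no => not a false positive
query yak: checks bit2=1, bit3=0, bit7=1 (has a 0) -> no => not a false positive
False positives (alphabetical): dog

Answer: dog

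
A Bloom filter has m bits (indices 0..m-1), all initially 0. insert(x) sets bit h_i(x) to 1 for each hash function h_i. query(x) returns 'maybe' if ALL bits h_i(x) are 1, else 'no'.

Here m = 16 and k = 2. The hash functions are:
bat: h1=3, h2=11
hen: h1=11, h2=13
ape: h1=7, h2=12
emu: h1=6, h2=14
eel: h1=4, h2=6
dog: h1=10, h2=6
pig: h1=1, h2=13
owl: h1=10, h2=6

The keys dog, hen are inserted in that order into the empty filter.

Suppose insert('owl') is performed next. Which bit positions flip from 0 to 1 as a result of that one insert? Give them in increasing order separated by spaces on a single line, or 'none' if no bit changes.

Start: bits=0000000000000000
After insert 'dog': sets bits 6 10 -> bits=0000001000100000
After insert 'hen': sets bits 11 13 -> bits=0000001000110100
insert 'owl' would touch bits 6 10; currently bit6=1, bit10=1
Bits that are 0 among those (would change 0->1): none

Answer: none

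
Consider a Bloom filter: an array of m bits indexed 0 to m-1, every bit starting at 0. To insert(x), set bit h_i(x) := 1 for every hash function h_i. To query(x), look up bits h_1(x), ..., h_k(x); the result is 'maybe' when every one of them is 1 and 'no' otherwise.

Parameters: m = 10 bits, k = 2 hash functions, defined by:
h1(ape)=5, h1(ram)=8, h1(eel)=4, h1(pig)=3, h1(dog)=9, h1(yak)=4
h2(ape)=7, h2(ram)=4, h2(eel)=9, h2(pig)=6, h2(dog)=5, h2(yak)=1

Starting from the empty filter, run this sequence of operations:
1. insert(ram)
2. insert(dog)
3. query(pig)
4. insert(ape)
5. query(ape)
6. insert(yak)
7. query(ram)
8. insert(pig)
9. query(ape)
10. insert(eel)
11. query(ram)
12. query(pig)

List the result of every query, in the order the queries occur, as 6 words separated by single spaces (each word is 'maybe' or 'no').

Start: bits=0000000000
Op 1: insert ram -> sets bits 4 8 -> bits=0000100010
Op 2: insert dog -> sets bits 5 9 -> bits=0000110011
Op 3: query pig -> checks bit3=0, bit6=0 (has a 0) -> no
Op 4: insert ape -> sets bits 5 7 -> bits=0000110111
Op 5: query ape -> checks bit5=1, bit7=1 (all 1) -> maybe
Op 6: insert yak -> sets bits 1 4 -> bits=0100110111
Op 7: query ram -> checks bit4=1, bit8=1 (all 1) -> maybe
Op 8: insert pig -> sets bits 3 6 -> bits=0101111111
Op 9: query ape -> checks bit5=1, bit7=1 (all 1) -> maybe
Op 10: insert eel -> sets bits 4 9 -> bits=0101111111
Op 11: query ram -> checks bit4=1, bit8=1 (all 1) -> maybe
Op 12: query pig -> checks bit3=1, bit6=1 (all 1) -> maybe
Query results in order: no maybe maybe maybe maybe maybe

Answer: no maybe maybe maybe maybe maybe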